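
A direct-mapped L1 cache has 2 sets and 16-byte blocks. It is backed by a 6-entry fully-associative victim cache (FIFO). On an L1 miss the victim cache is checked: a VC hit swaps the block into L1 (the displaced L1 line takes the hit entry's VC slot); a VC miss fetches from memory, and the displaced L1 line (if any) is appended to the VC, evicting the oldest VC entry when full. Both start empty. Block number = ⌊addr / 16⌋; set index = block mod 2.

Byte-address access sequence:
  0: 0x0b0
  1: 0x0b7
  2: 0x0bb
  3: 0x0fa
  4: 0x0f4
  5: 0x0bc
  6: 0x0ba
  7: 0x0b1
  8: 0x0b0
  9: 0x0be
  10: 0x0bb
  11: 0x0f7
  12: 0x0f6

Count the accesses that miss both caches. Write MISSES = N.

MISSES = 2

  [0] addr=0xb0 blk=11 s=1: MISS | VC []
  [1] addr=0xb7 blk=11 s=1: L1-HIT | VC []
  [2] addr=0xbb blk=11 s=1: L1-HIT | VC []
  [3] addr=0xfa blk=15 s=1: MISS | VC [11]
  [4] addr=0xf4 blk=15 s=1: L1-HIT | VC [11]
  [5] addr=0xbc blk=11 s=1: VC-HIT | VC [15]
  [6] addr=0xba blk=11 s=1: L1-HIT | VC [15]
  [7] addr=0xb1 blk=11 s=1: L1-HIT | VC [15]
  [8] addr=0xb0 blk=11 s=1: L1-HIT | VC [15]
  [9] addr=0xbe blk=11 s=1: L1-HIT | VC [15]
  [10] addr=0xbb blk=11 s=1: L1-HIT | VC [15]
  [11] addr=0xf7 blk=15 s=1: VC-HIT | VC [11]
  [12] addr=0xf6 blk=15 s=1: L1-HIT | VC [11]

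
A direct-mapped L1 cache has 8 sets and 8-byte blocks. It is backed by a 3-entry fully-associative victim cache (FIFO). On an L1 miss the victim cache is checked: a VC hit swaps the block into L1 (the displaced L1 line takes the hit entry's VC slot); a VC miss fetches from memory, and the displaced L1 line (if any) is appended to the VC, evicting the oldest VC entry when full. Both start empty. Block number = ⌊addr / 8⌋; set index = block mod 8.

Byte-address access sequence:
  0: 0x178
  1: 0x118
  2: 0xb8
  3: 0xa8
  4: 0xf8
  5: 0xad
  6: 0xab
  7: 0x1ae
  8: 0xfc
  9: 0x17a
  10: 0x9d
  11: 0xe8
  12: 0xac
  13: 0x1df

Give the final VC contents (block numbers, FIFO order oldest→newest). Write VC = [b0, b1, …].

VC = [35, 53, 19]

0: 0x178 (blk 47, set 7) → MISS  vc=[]
1: 0x118 (blk 35, set 3) → MISS  vc=[]
2: 0xb8 (blk 23, set 7) → MISS  vc=[47]
3: 0xa8 (blk 21, set 5) → MISS  vc=[47]
4: 0xf8 (blk 31, set 7) → MISS  vc=[47, 23]
5: 0xad (blk 21, set 5) → L1-HIT  vc=[47, 23]
6: 0xab (blk 21, set 5) → L1-HIT  vc=[47, 23]
7: 0x1ae (blk 53, set 5) → MISS  vc=[47, 23, 21]
8: 0xfc (blk 31, set 7) → L1-HIT  vc=[47, 23, 21]
9: 0x17a (blk 47, set 7) → VC-HIT  vc=[31, 23, 21]
10: 0x9d (blk 19, set 3) → MISS  vc=[23, 21, 35]
11: 0xe8 (blk 29, set 5) → MISS  vc=[21, 35, 53]
12: 0xac (blk 21, set 5) → VC-HIT  vc=[29, 35, 53]
13: 0x1df (blk 59, set 3) → MISS  vc=[35, 53, 19]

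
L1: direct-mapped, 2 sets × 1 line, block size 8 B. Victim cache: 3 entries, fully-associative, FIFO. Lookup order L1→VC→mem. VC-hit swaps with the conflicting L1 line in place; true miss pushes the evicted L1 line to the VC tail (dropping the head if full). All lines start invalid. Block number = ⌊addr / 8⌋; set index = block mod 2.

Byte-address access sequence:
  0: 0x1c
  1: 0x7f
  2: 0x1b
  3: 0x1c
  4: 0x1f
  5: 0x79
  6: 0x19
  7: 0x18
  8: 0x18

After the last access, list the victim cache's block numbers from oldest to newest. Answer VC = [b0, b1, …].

VC = [15]

#0 0x1c→b3/s1 MISS; vc=[]
#1 0x7f→b15/s1 MISS; vc=[3]
#2 0x1b→b3/s1 VC-HIT; vc=[15]
#3 0x1c→b3/s1 L1-HIT; vc=[15]
#4 0x1f→b3/s1 L1-HIT; vc=[15]
#5 0x79→b15/s1 VC-HIT; vc=[3]
#6 0x19→b3/s1 VC-HIT; vc=[15]
#7 0x18→b3/s1 L1-HIT; vc=[15]
#8 0x18→b3/s1 L1-HIT; vc=[15]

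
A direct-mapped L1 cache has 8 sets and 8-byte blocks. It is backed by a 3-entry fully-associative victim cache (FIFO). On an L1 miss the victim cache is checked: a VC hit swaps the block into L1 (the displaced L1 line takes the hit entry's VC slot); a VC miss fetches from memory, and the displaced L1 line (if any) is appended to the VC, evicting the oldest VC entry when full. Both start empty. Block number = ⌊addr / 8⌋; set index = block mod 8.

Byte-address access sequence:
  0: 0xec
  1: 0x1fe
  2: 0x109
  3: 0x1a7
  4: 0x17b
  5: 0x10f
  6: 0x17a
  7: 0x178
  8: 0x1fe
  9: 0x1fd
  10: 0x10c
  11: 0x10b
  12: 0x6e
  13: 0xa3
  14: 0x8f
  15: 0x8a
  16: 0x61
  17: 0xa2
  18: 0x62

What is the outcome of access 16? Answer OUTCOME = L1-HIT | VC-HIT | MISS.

OUTCOME = MISS

  [0] addr=0xec blk=29 s=5: MISS | VC []
  [1] addr=0x1fe blk=63 s=7: MISS | VC []
  [2] addr=0x109 blk=33 s=1: MISS | VC []
  [3] addr=0x1a7 blk=52 s=4: MISS | VC []
  [4] addr=0x17b blk=47 s=7: MISS | VC [63]
  [5] addr=0x10f blk=33 s=1: L1-HIT | VC [63]
  [6] addr=0x17a blk=47 s=7: L1-HIT | VC [63]
  [7] addr=0x178 blk=47 s=7: L1-HIT | VC [63]
  [8] addr=0x1fe blk=63 s=7: VC-HIT | VC [47]
  [9] addr=0x1fd blk=63 s=7: L1-HIT | VC [47]
  [10] addr=0x10c blk=33 s=1: L1-HIT | VC [47]
  [11] addr=0x10b blk=33 s=1: L1-HIT | VC [47]
  [12] addr=0x6e blk=13 s=5: MISS | VC [47, 29]
  [13] addr=0xa3 blk=20 s=4: MISS | VC [47, 29, 52]
  [14] addr=0x8f blk=17 s=1: MISS | VC [29, 52, 33]
  [15] addr=0x8a blk=17 s=1: L1-HIT | VC [29, 52, 33]
  [16] addr=0x61 blk=12 s=4: MISS | VC [52, 33, 20]
  [17] addr=0xa2 blk=20 s=4: VC-HIT | VC [52, 33, 12]
  [18] addr=0x62 blk=12 s=4: VC-HIT | VC [52, 33, 20]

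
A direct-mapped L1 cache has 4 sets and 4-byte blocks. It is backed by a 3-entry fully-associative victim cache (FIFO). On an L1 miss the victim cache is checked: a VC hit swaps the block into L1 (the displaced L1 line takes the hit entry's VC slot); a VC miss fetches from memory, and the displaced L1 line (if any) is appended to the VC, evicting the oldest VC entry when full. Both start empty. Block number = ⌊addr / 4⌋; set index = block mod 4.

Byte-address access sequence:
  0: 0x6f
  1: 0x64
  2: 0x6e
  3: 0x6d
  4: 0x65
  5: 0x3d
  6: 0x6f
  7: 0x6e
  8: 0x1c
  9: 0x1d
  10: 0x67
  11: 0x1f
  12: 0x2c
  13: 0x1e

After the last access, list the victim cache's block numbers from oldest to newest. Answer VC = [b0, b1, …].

  [0] addr=0x6f blk=27 s=3: MISS | VC []
  [1] addr=0x64 blk=25 s=1: MISS | VC []
  [2] addr=0x6e blk=27 s=3: L1-HIT | VC []
  [3] addr=0x6d blk=27 s=3: L1-HIT | VC []
  [4] addr=0x65 blk=25 s=1: L1-HIT | VC []
  [5] addr=0x3d blk=15 s=3: MISS | VC [27]
  [6] addr=0x6f blk=27 s=3: VC-HIT | VC [15]
  [7] addr=0x6e blk=27 s=3: L1-HIT | VC [15]
  [8] addr=0x1c blk=7 s=3: MISS | VC [15, 27]
  [9] addr=0x1d blk=7 s=3: L1-HIT | VC [15, 27]
  [10] addr=0x67 blk=25 s=1: L1-HIT | VC [15, 27]
  [11] addr=0x1f blk=7 s=3: L1-HIT | VC [15, 27]
  [12] addr=0x2c blk=11 s=3: MISS | VC [15, 27, 7]
  [13] addr=0x1e blk=7 s=3: VC-HIT | VC [15, 27, 11]

VC = [15, 27, 11]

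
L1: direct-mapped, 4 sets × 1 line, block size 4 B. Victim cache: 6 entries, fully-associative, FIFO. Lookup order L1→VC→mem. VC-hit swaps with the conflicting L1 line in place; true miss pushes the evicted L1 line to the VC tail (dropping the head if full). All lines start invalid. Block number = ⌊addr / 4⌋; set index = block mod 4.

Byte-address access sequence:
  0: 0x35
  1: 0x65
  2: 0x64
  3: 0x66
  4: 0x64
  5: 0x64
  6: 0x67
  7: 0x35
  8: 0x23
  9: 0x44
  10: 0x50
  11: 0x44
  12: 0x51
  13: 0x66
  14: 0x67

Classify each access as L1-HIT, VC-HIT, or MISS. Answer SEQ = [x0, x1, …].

SEQ = [MISS, MISS, L1-HIT, L1-HIT, L1-HIT, L1-HIT, L1-HIT, VC-HIT, MISS, MISS, MISS, L1-HIT, L1-HIT, VC-HIT, L1-HIT]

#0 0x35→b13/s1 MISS; vc=[]
#1 0x65→b25/s1 MISS; vc=[13]
#2 0x64→b25/s1 L1-HIT; vc=[13]
#3 0x66→b25/s1 L1-HIT; vc=[13]
#4 0x64→b25/s1 L1-HIT; vc=[13]
#5 0x64→b25/s1 L1-HIT; vc=[13]
#6 0x67→b25/s1 L1-HIT; vc=[13]
#7 0x35→b13/s1 VC-HIT; vc=[25]
#8 0x23→b8/s0 MISS; vc=[25]
#9 0x44→b17/s1 MISS; vc=[25,13]
#10 0x50→b20/s0 MISS; vc=[25,13,8]
#11 0x44→b17/s1 L1-HIT; vc=[25,13,8]
#12 0x51→b20/s0 L1-HIT; vc=[25,13,8]
#13 0x66→b25/s1 VC-HIT; vc=[17,13,8]
#14 0x67→b25/s1 L1-HIT; vc=[17,13,8]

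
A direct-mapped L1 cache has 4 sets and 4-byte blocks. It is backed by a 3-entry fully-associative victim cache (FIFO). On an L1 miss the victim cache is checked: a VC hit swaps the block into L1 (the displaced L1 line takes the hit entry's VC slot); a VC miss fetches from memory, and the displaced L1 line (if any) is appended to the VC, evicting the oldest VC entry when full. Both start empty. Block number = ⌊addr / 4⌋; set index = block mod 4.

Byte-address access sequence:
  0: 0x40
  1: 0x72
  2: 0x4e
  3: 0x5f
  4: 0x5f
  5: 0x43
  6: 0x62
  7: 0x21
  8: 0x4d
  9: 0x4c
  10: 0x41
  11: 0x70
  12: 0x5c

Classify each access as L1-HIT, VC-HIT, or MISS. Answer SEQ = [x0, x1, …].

SEQ = [MISS, MISS, MISS, MISS, L1-HIT, VC-HIT, MISS, MISS, VC-HIT, L1-HIT, VC-HIT, MISS, MISS]

#0 0x40→b16/s0 MISS; vc=[]
#1 0x72→b28/s0 MISS; vc=[16]
#2 0x4e→b19/s3 MISS; vc=[16]
#3 0x5f→b23/s3 MISS; vc=[16,19]
#4 0x5f→b23/s3 L1-HIT; vc=[16,19]
#5 0x43→b16/s0 VC-HIT; vc=[28,19]
#6 0x62→b24/s0 MISS; vc=[28,19,16]
#7 0x21→b8/s0 MISS; vc=[19,16,24]
#8 0x4d→b19/s3 VC-HIT; vc=[23,16,24]
#9 0x4c→b19/s3 L1-HIT; vc=[23,16,24]
#10 0x41→b16/s0 VC-HIT; vc=[23,8,24]
#11 0x70→b28/s0 MISS; vc=[8,24,16]
#12 0x5c→b23/s3 MISS; vc=[24,16,19]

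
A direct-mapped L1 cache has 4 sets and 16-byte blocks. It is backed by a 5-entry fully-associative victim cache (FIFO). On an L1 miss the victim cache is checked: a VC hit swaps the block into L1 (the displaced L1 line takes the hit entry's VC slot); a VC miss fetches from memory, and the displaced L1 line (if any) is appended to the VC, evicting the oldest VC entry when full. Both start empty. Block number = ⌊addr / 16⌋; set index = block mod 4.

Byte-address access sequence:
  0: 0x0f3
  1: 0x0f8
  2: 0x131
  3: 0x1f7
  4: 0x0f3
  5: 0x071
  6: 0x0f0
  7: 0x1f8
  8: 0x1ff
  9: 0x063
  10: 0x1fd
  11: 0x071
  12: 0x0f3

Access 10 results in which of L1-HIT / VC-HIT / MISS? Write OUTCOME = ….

#0 0xf3→b15/s3 MISS; vc=[]
#1 0xf8→b15/s3 L1-HIT; vc=[]
#2 0x131→b19/s3 MISS; vc=[15]
#3 0x1f7→b31/s3 MISS; vc=[15,19]
#4 0xf3→b15/s3 VC-HIT; vc=[31,19]
#5 0x71→b7/s3 MISS; vc=[31,19,15]
#6 0xf0→b15/s3 VC-HIT; vc=[31,19,7]
#7 0x1f8→b31/s3 VC-HIT; vc=[15,19,7]
#8 0x1ff→b31/s3 L1-HIT; vc=[15,19,7]
#9 0x63→b6/s2 MISS; vc=[15,19,7]
#10 0x1fd→b31/s3 L1-HIT; vc=[15,19,7]
#11 0x71→b7/s3 VC-HIT; vc=[15,19,31]
#12 0xf3→b15/s3 VC-HIT; vc=[7,19,31]

OUTCOME = L1-HIT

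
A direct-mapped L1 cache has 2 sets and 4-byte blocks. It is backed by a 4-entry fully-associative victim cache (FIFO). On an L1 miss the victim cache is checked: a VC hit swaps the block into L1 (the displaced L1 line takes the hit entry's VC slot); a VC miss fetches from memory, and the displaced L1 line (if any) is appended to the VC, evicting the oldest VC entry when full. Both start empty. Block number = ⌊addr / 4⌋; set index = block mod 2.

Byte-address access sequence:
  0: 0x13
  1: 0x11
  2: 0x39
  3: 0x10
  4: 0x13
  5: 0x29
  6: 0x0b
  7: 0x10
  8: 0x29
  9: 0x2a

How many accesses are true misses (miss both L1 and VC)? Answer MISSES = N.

#0 0x13→b4/s0 MISS; vc=[]
#1 0x11→b4/s0 L1-HIT; vc=[]
#2 0x39→b14/s0 MISS; vc=[4]
#3 0x10→b4/s0 VC-HIT; vc=[14]
#4 0x13→b4/s0 L1-HIT; vc=[14]
#5 0x29→b10/s0 MISS; vc=[14,4]
#6 0xb→b2/s0 MISS; vc=[14,4,10]
#7 0x10→b4/s0 VC-HIT; vc=[14,2,10]
#8 0x29→b10/s0 VC-HIT; vc=[14,2,4]
#9 0x2a→b10/s0 L1-HIT; vc=[14,2,4]

MISSES = 4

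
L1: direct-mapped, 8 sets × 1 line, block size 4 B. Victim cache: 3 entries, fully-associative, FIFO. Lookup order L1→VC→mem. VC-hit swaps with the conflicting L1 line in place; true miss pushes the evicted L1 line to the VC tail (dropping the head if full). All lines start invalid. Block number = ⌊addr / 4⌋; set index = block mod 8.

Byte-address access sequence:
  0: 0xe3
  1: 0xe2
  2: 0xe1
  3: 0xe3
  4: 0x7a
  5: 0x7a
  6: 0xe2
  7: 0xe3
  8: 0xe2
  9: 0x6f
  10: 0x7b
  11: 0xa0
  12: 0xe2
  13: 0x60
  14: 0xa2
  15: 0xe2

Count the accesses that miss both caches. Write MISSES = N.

#0 0xe3→b56/s0 MISS; vc=[]
#1 0xe2→b56/s0 L1-HIT; vc=[]
#2 0xe1→b56/s0 L1-HIT; vc=[]
#3 0xe3→b56/s0 L1-HIT; vc=[]
#4 0x7a→b30/s6 MISS; vc=[]
#5 0x7a→b30/s6 L1-HIT; vc=[]
#6 0xe2→b56/s0 L1-HIT; vc=[]
#7 0xe3→b56/s0 L1-HIT; vc=[]
#8 0xe2→b56/s0 L1-HIT; vc=[]
#9 0x6f→b27/s3 MISS; vc=[]
#10 0x7b→b30/s6 L1-HIT; vc=[]
#11 0xa0→b40/s0 MISS; vc=[56]
#12 0xe2→b56/s0 VC-HIT; vc=[40]
#13 0x60→b24/s0 MISS; vc=[40,56]
#14 0xa2→b40/s0 VC-HIT; vc=[24,56]
#15 0xe2→b56/s0 VC-HIT; vc=[24,40]

MISSES = 5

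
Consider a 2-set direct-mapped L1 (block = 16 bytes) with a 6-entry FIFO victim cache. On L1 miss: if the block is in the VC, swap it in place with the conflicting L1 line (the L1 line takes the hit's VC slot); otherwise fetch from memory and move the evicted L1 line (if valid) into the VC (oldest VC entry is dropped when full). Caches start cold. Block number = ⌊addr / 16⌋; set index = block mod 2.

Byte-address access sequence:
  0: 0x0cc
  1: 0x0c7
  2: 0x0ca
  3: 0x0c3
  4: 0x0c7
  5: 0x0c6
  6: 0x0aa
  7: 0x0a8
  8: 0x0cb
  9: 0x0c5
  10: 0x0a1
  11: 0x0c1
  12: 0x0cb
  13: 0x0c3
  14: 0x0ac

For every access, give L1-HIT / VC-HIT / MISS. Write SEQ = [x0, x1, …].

  [0] addr=0xcc blk=12 s=0: MISS | VC []
  [1] addr=0xc7 blk=12 s=0: L1-HIT | VC []
  [2] addr=0xca blk=12 s=0: L1-HIT | VC []
  [3] addr=0xc3 blk=12 s=0: L1-HIT | VC []
  [4] addr=0xc7 blk=12 s=0: L1-HIT | VC []
  [5] addr=0xc6 blk=12 s=0: L1-HIT | VC []
  [6] addr=0xaa blk=10 s=0: MISS | VC [12]
  [7] addr=0xa8 blk=10 s=0: L1-HIT | VC [12]
  [8] addr=0xcb blk=12 s=0: VC-HIT | VC [10]
  [9] addr=0xc5 blk=12 s=0: L1-HIT | VC [10]
  [10] addr=0xa1 blk=10 s=0: VC-HIT | VC [12]
  [11] addr=0xc1 blk=12 s=0: VC-HIT | VC [10]
  [12] addr=0xcb blk=12 s=0: L1-HIT | VC [10]
  [13] addr=0xc3 blk=12 s=0: L1-HIT | VC [10]
  [14] addr=0xac blk=10 s=0: VC-HIT | VC [12]

SEQ = [MISS, L1-HIT, L1-HIT, L1-HIT, L1-HIT, L1-HIT, MISS, L1-HIT, VC-HIT, L1-HIT, VC-HIT, VC-HIT, L1-HIT, L1-HIT, VC-HIT]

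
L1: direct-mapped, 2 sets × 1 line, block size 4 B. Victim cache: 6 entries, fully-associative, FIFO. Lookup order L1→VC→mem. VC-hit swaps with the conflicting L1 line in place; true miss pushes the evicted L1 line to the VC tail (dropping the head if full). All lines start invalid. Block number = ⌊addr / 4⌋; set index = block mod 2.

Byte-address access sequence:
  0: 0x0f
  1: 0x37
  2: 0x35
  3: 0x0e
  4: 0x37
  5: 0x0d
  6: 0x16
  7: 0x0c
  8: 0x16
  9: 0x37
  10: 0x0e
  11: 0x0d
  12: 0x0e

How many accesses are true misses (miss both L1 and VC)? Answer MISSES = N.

  [0] addr=0xf blk=3 s=1: MISS | VC []
  [1] addr=0x37 blk=13 s=1: MISS | VC [3]
  [2] addr=0x35 blk=13 s=1: L1-HIT | VC [3]
  [3] addr=0xe blk=3 s=1: VC-HIT | VC [13]
  [4] addr=0x37 blk=13 s=1: VC-HIT | VC [3]
  [5] addr=0xd blk=3 s=1: VC-HIT | VC [13]
  [6] addr=0x16 blk=5 s=1: MISS | VC [13, 3]
  [7] addr=0xc blk=3 s=1: VC-HIT | VC [13, 5]
  [8] addr=0x16 blk=5 s=1: VC-HIT | VC [13, 3]
  [9] addr=0x37 blk=13 s=1: VC-HIT | VC [5, 3]
  [10] addr=0xe blk=3 s=1: VC-HIT | VC [5, 13]
  [11] addr=0xd blk=3 s=1: L1-HIT | VC [5, 13]
  [12] addr=0xe blk=3 s=1: L1-HIT | VC [5, 13]

MISSES = 3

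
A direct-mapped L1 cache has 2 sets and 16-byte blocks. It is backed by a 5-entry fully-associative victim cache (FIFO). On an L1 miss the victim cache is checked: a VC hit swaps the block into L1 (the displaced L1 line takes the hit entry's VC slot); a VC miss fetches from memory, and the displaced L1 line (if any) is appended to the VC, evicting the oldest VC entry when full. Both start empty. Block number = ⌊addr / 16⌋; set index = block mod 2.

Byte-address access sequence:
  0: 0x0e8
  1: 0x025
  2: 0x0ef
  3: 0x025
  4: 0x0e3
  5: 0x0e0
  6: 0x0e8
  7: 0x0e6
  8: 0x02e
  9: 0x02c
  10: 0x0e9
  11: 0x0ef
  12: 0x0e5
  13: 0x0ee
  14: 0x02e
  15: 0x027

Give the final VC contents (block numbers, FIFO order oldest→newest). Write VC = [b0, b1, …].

VC = [14]

#0 0xe8→b14/s0 MISS; vc=[]
#1 0x25→b2/s0 MISS; vc=[14]
#2 0xef→b14/s0 VC-HIT; vc=[2]
#3 0x25→b2/s0 VC-HIT; vc=[14]
#4 0xe3→b14/s0 VC-HIT; vc=[2]
#5 0xe0→b14/s0 L1-HIT; vc=[2]
#6 0xe8→b14/s0 L1-HIT; vc=[2]
#7 0xe6→b14/s0 L1-HIT; vc=[2]
#8 0x2e→b2/s0 VC-HIT; vc=[14]
#9 0x2c→b2/s0 L1-HIT; vc=[14]
#10 0xe9→b14/s0 VC-HIT; vc=[2]
#11 0xef→b14/s0 L1-HIT; vc=[2]
#12 0xe5→b14/s0 L1-HIT; vc=[2]
#13 0xee→b14/s0 L1-HIT; vc=[2]
#14 0x2e→b2/s0 VC-HIT; vc=[14]
#15 0x27→b2/s0 L1-HIT; vc=[14]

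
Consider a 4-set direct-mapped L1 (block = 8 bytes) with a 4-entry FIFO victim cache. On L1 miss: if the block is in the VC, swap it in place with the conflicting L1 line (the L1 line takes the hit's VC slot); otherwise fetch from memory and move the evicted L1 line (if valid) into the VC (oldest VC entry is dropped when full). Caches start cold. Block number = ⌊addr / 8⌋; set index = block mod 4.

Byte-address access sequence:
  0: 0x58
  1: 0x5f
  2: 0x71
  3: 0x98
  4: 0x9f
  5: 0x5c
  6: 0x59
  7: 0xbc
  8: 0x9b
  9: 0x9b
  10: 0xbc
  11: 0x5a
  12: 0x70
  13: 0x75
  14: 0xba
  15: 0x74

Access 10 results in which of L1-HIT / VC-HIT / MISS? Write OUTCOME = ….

#0 0x58→b11/s3 MISS; vc=[]
#1 0x5f→b11/s3 L1-HIT; vc=[]
#2 0x71→b14/s2 MISS; vc=[]
#3 0x98→b19/s3 MISS; vc=[11]
#4 0x9f→b19/s3 L1-HIT; vc=[11]
#5 0x5c→b11/s3 VC-HIT; vc=[19]
#6 0x59→b11/s3 L1-HIT; vc=[19]
#7 0xbc→b23/s3 MISS; vc=[19,11]
#8 0x9b→b19/s3 VC-HIT; vc=[23,11]
#9 0x9b→b19/s3 L1-HIT; vc=[23,11]
#10 0xbc→b23/s3 VC-HIT; vc=[19,11]
#11 0x5a→b11/s3 VC-HIT; vc=[19,23]
#12 0x70→b14/s2 L1-HIT; vc=[19,23]
#13 0x75→b14/s2 L1-HIT; vc=[19,23]
#14 0xba→b23/s3 VC-HIT; vc=[19,11]
#15 0x74→b14/s2 L1-HIT; vc=[19,11]

OUTCOME = VC-HIT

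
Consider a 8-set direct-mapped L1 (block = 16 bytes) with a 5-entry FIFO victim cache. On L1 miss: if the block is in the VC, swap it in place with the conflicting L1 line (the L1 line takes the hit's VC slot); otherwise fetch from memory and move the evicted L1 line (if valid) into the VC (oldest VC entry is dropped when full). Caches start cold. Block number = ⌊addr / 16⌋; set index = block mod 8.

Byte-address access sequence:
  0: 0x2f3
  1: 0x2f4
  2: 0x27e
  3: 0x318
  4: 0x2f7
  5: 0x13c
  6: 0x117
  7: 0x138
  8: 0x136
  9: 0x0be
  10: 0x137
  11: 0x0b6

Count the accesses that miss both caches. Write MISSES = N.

MISSES = 6

#0 0x2f3→b47/s7 MISS; vc=[]
#1 0x2f4→b47/s7 L1-HIT; vc=[]
#2 0x27e→b39/s7 MISS; vc=[47]
#3 0x318→b49/s1 MISS; vc=[47]
#4 0x2f7→b47/s7 VC-HIT; vc=[39]
#5 0x13c→b19/s3 MISS; vc=[39]
#6 0x117→b17/s1 MISS; vc=[39,49]
#7 0x138→b19/s3 L1-HIT; vc=[39,49]
#8 0x136→b19/s3 L1-HIT; vc=[39,49]
#9 0xbe→b11/s3 MISS; vc=[39,49,19]
#10 0x137→b19/s3 VC-HIT; vc=[39,49,11]
#11 0xb6→b11/s3 VC-HIT; vc=[39,49,19]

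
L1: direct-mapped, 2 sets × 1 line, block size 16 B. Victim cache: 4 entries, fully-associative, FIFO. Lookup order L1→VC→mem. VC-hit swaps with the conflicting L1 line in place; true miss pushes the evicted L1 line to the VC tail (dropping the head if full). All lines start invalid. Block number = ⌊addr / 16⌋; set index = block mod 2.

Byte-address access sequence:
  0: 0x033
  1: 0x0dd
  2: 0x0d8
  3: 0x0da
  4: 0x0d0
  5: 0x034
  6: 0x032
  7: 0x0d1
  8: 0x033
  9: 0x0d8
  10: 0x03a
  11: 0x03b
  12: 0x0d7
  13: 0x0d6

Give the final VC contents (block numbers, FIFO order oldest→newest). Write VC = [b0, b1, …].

VC = [3]

  [0] addr=0x33 blk=3 s=1: MISS | VC []
  [1] addr=0xdd blk=13 s=1: MISS | VC [3]
  [2] addr=0xd8 blk=13 s=1: L1-HIT | VC [3]
  [3] addr=0xda blk=13 s=1: L1-HIT | VC [3]
  [4] addr=0xd0 blk=13 s=1: L1-HIT | VC [3]
  [5] addr=0x34 blk=3 s=1: VC-HIT | VC [13]
  [6] addr=0x32 blk=3 s=1: L1-HIT | VC [13]
  [7] addr=0xd1 blk=13 s=1: VC-HIT | VC [3]
  [8] addr=0x33 blk=3 s=1: VC-HIT | VC [13]
  [9] addr=0xd8 blk=13 s=1: VC-HIT | VC [3]
  [10] addr=0x3a blk=3 s=1: VC-HIT | VC [13]
  [11] addr=0x3b blk=3 s=1: L1-HIT | VC [13]
  [12] addr=0xd7 blk=13 s=1: VC-HIT | VC [3]
  [13] addr=0xd6 blk=13 s=1: L1-HIT | VC [3]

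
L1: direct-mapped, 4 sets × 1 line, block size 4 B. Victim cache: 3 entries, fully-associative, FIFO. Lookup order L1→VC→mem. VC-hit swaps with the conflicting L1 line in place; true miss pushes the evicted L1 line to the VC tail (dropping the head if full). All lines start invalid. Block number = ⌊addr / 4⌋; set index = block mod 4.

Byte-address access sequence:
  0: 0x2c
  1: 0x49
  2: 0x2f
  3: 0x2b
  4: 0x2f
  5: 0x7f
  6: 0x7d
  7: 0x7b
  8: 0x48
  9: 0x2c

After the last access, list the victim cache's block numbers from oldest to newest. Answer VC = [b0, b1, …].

0: 0x2c (blk 11, set 3) → MISS  vc=[]
1: 0x49 (blk 18, set 2) → MISS  vc=[]
2: 0x2f (blk 11, set 3) → L1-HIT  vc=[]
3: 0x2b (blk 10, set 2) → MISS  vc=[18]
4: 0x2f (blk 11, set 3) → L1-HIT  vc=[18]
5: 0x7f (blk 31, set 3) → MISS  vc=[18, 11]
6: 0x7d (blk 31, set 3) → L1-HIT  vc=[18, 11]
7: 0x7b (blk 30, set 2) → MISS  vc=[18, 11, 10]
8: 0x48 (blk 18, set 2) → VC-HIT  vc=[30, 11, 10]
9: 0x2c (blk 11, set 3) → VC-HIT  vc=[30, 31, 10]

VC = [30, 31, 10]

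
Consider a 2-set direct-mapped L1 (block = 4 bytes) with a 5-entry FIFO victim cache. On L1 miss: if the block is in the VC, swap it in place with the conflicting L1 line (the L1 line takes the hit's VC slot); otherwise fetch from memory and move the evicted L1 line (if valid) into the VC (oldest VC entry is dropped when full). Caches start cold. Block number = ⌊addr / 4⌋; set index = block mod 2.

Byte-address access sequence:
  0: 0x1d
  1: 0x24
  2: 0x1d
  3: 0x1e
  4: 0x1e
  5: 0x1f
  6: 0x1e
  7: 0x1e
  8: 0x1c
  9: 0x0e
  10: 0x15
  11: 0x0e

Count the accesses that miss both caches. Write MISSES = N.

0: 0x1d (blk 7, set 1) → MISS  vc=[]
1: 0x24 (blk 9, set 1) → MISS  vc=[7]
2: 0x1d (blk 7, set 1) → VC-HIT  vc=[9]
3: 0x1e (blk 7, set 1) → L1-HIT  vc=[9]
4: 0x1e (blk 7, set 1) → L1-HIT  vc=[9]
5: 0x1f (blk 7, set 1) → L1-HIT  vc=[9]
6: 0x1e (blk 7, set 1) → L1-HIT  vc=[9]
7: 0x1e (blk 7, set 1) → L1-HIT  vc=[9]
8: 0x1c (blk 7, set 1) → L1-HIT  vc=[9]
9: 0xe (blk 3, set 1) → MISS  vc=[9, 7]
10: 0x15 (blk 5, set 1) → MISS  vc=[9, 7, 3]
11: 0xe (blk 3, set 1) → VC-HIT  vc=[9, 7, 5]

MISSES = 4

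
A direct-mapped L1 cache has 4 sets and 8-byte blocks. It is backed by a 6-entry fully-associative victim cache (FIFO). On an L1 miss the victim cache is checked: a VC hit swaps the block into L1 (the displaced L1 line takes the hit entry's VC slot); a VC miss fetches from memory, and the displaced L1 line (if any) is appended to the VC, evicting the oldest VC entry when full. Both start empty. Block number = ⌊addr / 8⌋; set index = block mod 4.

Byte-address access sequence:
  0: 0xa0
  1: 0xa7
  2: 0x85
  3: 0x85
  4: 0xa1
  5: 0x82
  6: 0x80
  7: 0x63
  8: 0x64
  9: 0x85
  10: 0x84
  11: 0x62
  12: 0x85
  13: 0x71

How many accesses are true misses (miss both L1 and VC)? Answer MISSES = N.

  [0] addr=0xa0 blk=20 s=0: MISS | VC []
  [1] addr=0xa7 blk=20 s=0: L1-HIT | VC []
  [2] addr=0x85 blk=16 s=0: MISS | VC [20]
  [3] addr=0x85 blk=16 s=0: L1-HIT | VC [20]
  [4] addr=0xa1 blk=20 s=0: VC-HIT | VC [16]
  [5] addr=0x82 blk=16 s=0: VC-HIT | VC [20]
  [6] addr=0x80 blk=16 s=0: L1-HIT | VC [20]
  [7] addr=0x63 blk=12 s=0: MISS | VC [20, 16]
  [8] addr=0x64 blk=12 s=0: L1-HIT | VC [20, 16]
  [9] addr=0x85 blk=16 s=0: VC-HIT | VC [20, 12]
  [10] addr=0x84 blk=16 s=0: L1-HIT | VC [20, 12]
  [11] addr=0x62 blk=12 s=0: VC-HIT | VC [20, 16]
  [12] addr=0x85 blk=16 s=0: VC-HIT | VC [20, 12]
  [13] addr=0x71 blk=14 s=2: MISS | VC [20, 12]

MISSES = 4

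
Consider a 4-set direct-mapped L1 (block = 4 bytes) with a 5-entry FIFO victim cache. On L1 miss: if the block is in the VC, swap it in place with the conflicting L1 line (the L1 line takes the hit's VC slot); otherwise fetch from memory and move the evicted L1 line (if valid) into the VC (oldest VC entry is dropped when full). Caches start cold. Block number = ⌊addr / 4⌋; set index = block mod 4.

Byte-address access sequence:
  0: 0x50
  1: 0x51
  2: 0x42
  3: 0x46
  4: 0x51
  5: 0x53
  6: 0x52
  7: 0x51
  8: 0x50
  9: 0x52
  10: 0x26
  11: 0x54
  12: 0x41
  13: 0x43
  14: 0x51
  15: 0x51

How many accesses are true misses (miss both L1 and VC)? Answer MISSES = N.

  [0] addr=0x50 blk=20 s=0: MISS | VC []
  [1] addr=0x51 blk=20 s=0: L1-HIT | VC []
  [2] addr=0x42 blk=16 s=0: MISS | VC [20]
  [3] addr=0x46 blk=17 s=1: MISS | VC [20]
  [4] addr=0x51 blk=20 s=0: VC-HIT | VC [16]
  [5] addr=0x53 blk=20 s=0: L1-HIT | VC [16]
  [6] addr=0x52 blk=20 s=0: L1-HIT | VC [16]
  [7] addr=0x51 blk=20 s=0: L1-HIT | VC [16]
  [8] addr=0x50 blk=20 s=0: L1-HIT | VC [16]
  [9] addr=0x52 blk=20 s=0: L1-HIT | VC [16]
  [10] addr=0x26 blk=9 s=1: MISS | VC [16, 17]
  [11] addr=0x54 blk=21 s=1: MISS | VC [16, 17, 9]
  [12] addr=0x41 blk=16 s=0: VC-HIT | VC [20, 17, 9]
  [13] addr=0x43 blk=16 s=0: L1-HIT | VC [20, 17, 9]
  [14] addr=0x51 blk=20 s=0: VC-HIT | VC [16, 17, 9]
  [15] addr=0x51 blk=20 s=0: L1-HIT | VC [16, 17, 9]

MISSES = 5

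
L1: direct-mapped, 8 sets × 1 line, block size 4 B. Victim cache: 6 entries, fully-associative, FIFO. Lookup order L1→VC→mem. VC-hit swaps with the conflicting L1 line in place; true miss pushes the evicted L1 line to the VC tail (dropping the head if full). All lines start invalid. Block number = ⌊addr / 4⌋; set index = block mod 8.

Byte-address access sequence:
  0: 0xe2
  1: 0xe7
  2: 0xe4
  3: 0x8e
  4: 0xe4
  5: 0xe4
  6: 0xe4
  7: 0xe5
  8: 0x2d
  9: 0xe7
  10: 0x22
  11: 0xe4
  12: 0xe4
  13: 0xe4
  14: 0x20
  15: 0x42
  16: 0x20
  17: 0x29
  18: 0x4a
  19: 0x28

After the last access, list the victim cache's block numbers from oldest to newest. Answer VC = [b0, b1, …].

VC = [35, 56, 16, 18]

0: 0xe2 (blk 56, set 0) → MISS  vc=[]
1: 0xe7 (blk 57, set 1) → MISS  vc=[]
2: 0xe4 (blk 57, set 1) → L1-HIT  vc=[]
3: 0x8e (blk 35, set 3) → MISS  vc=[]
4: 0xe4 (blk 57, set 1) → L1-HIT  vc=[]
5: 0xe4 (blk 57, set 1) → L1-HIT  vc=[]
6: 0xe4 (blk 57, set 1) → L1-HIT  vc=[]
7: 0xe5 (blk 57, set 1) → L1-HIT  vc=[]
8: 0x2d (blk 11, set 3) → MISS  vc=[35]
9: 0xe7 (blk 57, set 1) → L1-HIT  vc=[35]
10: 0x22 (blk 8, set 0) → MISS  vc=[35, 56]
11: 0xe4 (blk 57, set 1) → L1-HIT  vc=[35, 56]
12: 0xe4 (blk 57, set 1) → L1-HIT  vc=[35, 56]
13: 0xe4 (blk 57, set 1) → L1-HIT  vc=[35, 56]
14: 0x20 (blk 8, set 0) → L1-HIT  vc=[35, 56]
15: 0x42 (blk 16, set 0) → MISS  vc=[35, 56, 8]
16: 0x20 (blk 8, set 0) → VC-HIT  vc=[35, 56, 16]
17: 0x29 (blk 10, set 2) → MISS  vc=[35, 56, 16]
18: 0x4a (blk 18, set 2) → MISS  vc=[35, 56, 16, 10]
19: 0x28 (blk 10, set 2) → VC-HIT  vc=[35, 56, 16, 18]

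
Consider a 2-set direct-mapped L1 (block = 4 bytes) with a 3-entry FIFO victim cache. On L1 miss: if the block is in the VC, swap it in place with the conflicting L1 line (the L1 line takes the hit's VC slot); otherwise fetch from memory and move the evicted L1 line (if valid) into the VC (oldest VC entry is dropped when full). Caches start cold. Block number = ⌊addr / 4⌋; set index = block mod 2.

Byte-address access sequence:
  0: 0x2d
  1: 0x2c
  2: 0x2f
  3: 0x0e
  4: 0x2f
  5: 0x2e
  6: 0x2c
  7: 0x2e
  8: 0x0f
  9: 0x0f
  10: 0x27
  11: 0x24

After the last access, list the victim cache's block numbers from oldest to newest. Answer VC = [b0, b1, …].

  [0] addr=0x2d blk=11 s=1: MISS | VC []
  [1] addr=0x2c blk=11 s=1: L1-HIT | VC []
  [2] addr=0x2f blk=11 s=1: L1-HIT | VC []
  [3] addr=0xe blk=3 s=1: MISS | VC [11]
  [4] addr=0x2f blk=11 s=1: VC-HIT | VC [3]
  [5] addr=0x2e blk=11 s=1: L1-HIT | VC [3]
  [6] addr=0x2c blk=11 s=1: L1-HIT | VC [3]
  [7] addr=0x2e blk=11 s=1: L1-HIT | VC [3]
  [8] addr=0xf blk=3 s=1: VC-HIT | VC [11]
  [9] addr=0xf blk=3 s=1: L1-HIT | VC [11]
  [10] addr=0x27 blk=9 s=1: MISS | VC [11, 3]
  [11] addr=0x24 blk=9 s=1: L1-HIT | VC [11, 3]

VC = [11, 3]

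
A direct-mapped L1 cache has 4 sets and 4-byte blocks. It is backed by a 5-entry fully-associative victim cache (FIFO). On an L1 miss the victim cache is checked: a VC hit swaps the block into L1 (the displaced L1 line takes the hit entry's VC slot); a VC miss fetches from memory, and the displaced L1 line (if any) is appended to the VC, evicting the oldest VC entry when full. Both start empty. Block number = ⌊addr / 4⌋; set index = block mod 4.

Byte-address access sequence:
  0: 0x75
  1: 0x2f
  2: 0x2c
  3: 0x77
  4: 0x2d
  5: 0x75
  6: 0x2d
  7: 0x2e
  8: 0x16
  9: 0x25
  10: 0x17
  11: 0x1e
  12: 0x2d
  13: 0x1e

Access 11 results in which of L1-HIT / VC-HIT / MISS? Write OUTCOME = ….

OUTCOME = MISS

0: 0x75 (blk 29, set 1) → MISS  vc=[]
1: 0x2f (blk 11, set 3) → MISS  vc=[]
2: 0x2c (blk 11, set 3) → L1-HIT  vc=[]
3: 0x77 (blk 29, set 1) → L1-HIT  vc=[]
4: 0x2d (blk 11, set 3) → L1-HIT  vc=[]
5: 0x75 (blk 29, set 1) → L1-HIT  vc=[]
6: 0x2d (blk 11, set 3) → L1-HIT  vc=[]
7: 0x2e (blk 11, set 3) → L1-HIT  vc=[]
8: 0x16 (blk 5, set 1) → MISS  vc=[29]
9: 0x25 (blk 9, set 1) → MISS  vc=[29, 5]
10: 0x17 (blk 5, set 1) → VC-HIT  vc=[29, 9]
11: 0x1e (blk 7, set 3) → MISS  vc=[29, 9, 11]
12: 0x2d (blk 11, set 3) → VC-HIT  vc=[29, 9, 7]
13: 0x1e (blk 7, set 3) → VC-HIT  vc=[29, 9, 11]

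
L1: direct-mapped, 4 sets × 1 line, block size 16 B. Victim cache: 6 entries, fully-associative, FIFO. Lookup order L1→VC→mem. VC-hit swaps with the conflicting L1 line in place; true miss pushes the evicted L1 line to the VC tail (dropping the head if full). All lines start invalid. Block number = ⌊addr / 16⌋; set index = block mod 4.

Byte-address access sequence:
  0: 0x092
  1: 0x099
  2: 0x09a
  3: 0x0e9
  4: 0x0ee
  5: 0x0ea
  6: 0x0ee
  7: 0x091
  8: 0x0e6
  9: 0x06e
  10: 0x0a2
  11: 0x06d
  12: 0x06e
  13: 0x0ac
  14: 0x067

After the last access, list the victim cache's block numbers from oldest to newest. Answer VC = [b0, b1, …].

VC = [14, 10]

0: 0x92 (blk 9, set 1) → MISS  vc=[]
1: 0x99 (blk 9, set 1) → L1-HIT  vc=[]
2: 0x9a (blk 9, set 1) → L1-HIT  vc=[]
3: 0xe9 (blk 14, set 2) → MISS  vc=[]
4: 0xee (blk 14, set 2) → L1-HIT  vc=[]
5: 0xea (blk 14, set 2) → L1-HIT  vc=[]
6: 0xee (blk 14, set 2) → L1-HIT  vc=[]
7: 0x91 (blk 9, set 1) → L1-HIT  vc=[]
8: 0xe6 (blk 14, set 2) → L1-HIT  vc=[]
9: 0x6e (blk 6, set 2) → MISS  vc=[14]
10: 0xa2 (blk 10, set 2) → MISS  vc=[14, 6]
11: 0x6d (blk 6, set 2) → VC-HIT  vc=[14, 10]
12: 0x6e (blk 6, set 2) → L1-HIT  vc=[14, 10]
13: 0xac (blk 10, set 2) → VC-HIT  vc=[14, 6]
14: 0x67 (blk 6, set 2) → VC-HIT  vc=[14, 10]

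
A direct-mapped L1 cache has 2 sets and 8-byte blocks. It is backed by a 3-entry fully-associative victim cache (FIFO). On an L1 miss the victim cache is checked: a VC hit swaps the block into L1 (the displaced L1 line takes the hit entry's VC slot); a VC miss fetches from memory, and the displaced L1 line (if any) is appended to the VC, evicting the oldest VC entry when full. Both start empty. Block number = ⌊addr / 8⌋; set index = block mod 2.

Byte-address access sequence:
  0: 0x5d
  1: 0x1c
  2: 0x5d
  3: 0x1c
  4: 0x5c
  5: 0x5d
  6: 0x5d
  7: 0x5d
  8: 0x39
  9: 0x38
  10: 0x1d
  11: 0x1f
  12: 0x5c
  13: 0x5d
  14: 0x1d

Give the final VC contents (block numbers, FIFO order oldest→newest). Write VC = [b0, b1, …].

VC = [7, 11]

  [0] addr=0x5d blk=11 s=1: MISS | VC []
  [1] addr=0x1c blk=3 s=1: MISS | VC [11]
  [2] addr=0x5d blk=11 s=1: VC-HIT | VC [3]
  [3] addr=0x1c blk=3 s=1: VC-HIT | VC [11]
  [4] addr=0x5c blk=11 s=1: VC-HIT | VC [3]
  [5] addr=0x5d blk=11 s=1: L1-HIT | VC [3]
  [6] addr=0x5d blk=11 s=1: L1-HIT | VC [3]
  [7] addr=0x5d blk=11 s=1: L1-HIT | VC [3]
  [8] addr=0x39 blk=7 s=1: MISS | VC [3, 11]
  [9] addr=0x38 blk=7 s=1: L1-HIT | VC [3, 11]
  [10] addr=0x1d blk=3 s=1: VC-HIT | VC [7, 11]
  [11] addr=0x1f blk=3 s=1: L1-HIT | VC [7, 11]
  [12] addr=0x5c blk=11 s=1: VC-HIT | VC [7, 3]
  [13] addr=0x5d blk=11 s=1: L1-HIT | VC [7, 3]
  [14] addr=0x1d blk=3 s=1: VC-HIT | VC [7, 11]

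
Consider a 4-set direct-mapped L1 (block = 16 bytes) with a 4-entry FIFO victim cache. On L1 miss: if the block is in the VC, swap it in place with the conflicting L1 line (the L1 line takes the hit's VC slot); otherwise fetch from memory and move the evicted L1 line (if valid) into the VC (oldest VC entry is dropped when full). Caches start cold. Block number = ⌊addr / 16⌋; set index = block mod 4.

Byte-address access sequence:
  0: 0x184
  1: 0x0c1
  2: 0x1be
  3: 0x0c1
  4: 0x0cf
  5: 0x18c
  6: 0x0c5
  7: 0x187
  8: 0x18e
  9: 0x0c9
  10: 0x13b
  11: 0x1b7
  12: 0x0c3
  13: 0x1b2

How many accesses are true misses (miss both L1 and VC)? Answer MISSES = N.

MISSES = 4

#0 0x184→b24/s0 MISS; vc=[]
#1 0xc1→b12/s0 MISS; vc=[24]
#2 0x1be→b27/s3 MISS; vc=[24]
#3 0xc1→b12/s0 L1-HIT; vc=[24]
#4 0xcf→b12/s0 L1-HIT; vc=[24]
#5 0x18c→b24/s0 VC-HIT; vc=[12]
#6 0xc5→b12/s0 VC-HIT; vc=[24]
#7 0x187→b24/s0 VC-HIT; vc=[12]
#8 0x18e→b24/s0 L1-HIT; vc=[12]
#9 0xc9→b12/s0 VC-HIT; vc=[24]
#10 0x13b→b19/s3 MISS; vc=[24,27]
#11 0x1b7→b27/s3 VC-HIT; vc=[24,19]
#12 0xc3→b12/s0 L1-HIT; vc=[24,19]
#13 0x1b2→b27/s3 L1-HIT; vc=[24,19]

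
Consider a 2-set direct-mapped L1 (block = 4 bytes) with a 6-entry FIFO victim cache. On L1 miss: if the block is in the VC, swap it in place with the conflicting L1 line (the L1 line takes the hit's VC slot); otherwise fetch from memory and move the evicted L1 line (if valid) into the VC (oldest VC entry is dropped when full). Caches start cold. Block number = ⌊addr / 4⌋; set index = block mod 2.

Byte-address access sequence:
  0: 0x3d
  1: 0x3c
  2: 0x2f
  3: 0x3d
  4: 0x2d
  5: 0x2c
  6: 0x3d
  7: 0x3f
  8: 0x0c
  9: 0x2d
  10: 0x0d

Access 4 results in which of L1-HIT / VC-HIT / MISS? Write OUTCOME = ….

#0 0x3d→b15/s1 MISS; vc=[]
#1 0x3c→b15/s1 L1-HIT; vc=[]
#2 0x2f→b11/s1 MISS; vc=[15]
#3 0x3d→b15/s1 VC-HIT; vc=[11]
#4 0x2d→b11/s1 VC-HIT; vc=[15]
#5 0x2c→b11/s1 L1-HIT; vc=[15]
#6 0x3d→b15/s1 VC-HIT; vc=[11]
#7 0x3f→b15/s1 L1-HIT; vc=[11]
#8 0xc→b3/s1 MISS; vc=[11,15]
#9 0x2d→b11/s1 VC-HIT; vc=[3,15]
#10 0xd→b3/s1 VC-HIT; vc=[11,15]

OUTCOME = VC-HIT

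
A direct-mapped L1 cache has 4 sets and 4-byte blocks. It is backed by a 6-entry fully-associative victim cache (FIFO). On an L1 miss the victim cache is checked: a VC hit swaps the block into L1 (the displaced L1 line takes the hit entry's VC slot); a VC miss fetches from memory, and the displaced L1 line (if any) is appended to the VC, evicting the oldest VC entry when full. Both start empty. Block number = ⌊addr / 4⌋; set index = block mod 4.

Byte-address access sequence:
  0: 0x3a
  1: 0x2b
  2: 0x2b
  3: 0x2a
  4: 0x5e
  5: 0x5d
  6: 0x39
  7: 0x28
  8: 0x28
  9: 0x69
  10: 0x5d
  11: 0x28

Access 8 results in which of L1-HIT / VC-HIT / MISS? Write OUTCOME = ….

0: 0x3a (blk 14, set 2) → MISS  vc=[]
1: 0x2b (blk 10, set 2) → MISS  vc=[14]
2: 0x2b (blk 10, set 2) → L1-HIT  vc=[14]
3: 0x2a (blk 10, set 2) → L1-HIT  vc=[14]
4: 0x5e (blk 23, set 3) → MISS  vc=[14]
5: 0x5d (blk 23, set 3) → L1-HIT  vc=[14]
6: 0x39 (blk 14, set 2) → VC-HIT  vc=[10]
7: 0x28 (blk 10, set 2) → VC-HIT  vc=[14]
8: 0x28 (blk 10, set 2) → L1-HIT  vc=[14]
9: 0x69 (blk 26, set 2) → MISS  vc=[14, 10]
10: 0x5d (blk 23, set 3) → L1-HIT  vc=[14, 10]
11: 0x28 (blk 10, set 2) → VC-HIT  vc=[14, 26]

OUTCOME = L1-HIT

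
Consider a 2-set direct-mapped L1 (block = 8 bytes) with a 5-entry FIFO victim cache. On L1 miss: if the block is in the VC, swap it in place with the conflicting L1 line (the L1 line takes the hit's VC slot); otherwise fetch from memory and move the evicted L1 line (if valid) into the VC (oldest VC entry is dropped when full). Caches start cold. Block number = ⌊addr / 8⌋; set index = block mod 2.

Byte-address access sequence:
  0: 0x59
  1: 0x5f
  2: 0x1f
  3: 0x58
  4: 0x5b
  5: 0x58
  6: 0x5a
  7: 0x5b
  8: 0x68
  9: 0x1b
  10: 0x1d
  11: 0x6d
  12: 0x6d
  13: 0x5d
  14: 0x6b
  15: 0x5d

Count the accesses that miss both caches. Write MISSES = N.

  [0] addr=0x59 blk=11 s=1: MISS | VC []
  [1] addr=0x5f blk=11 s=1: L1-HIT | VC []
  [2] addr=0x1f blk=3 s=1: MISS | VC [11]
  [3] addr=0x58 blk=11 s=1: VC-HIT | VC [3]
  [4] addr=0x5b blk=11 s=1: L1-HIT | VC [3]
  [5] addr=0x58 blk=11 s=1: L1-HIT | VC [3]
  [6] addr=0x5a blk=11 s=1: L1-HIT | VC [3]
  [7] addr=0x5b blk=11 s=1: L1-HIT | VC [3]
  [8] addr=0x68 blk=13 s=1: MISS | VC [3, 11]
  [9] addr=0x1b blk=3 s=1: VC-HIT | VC [13, 11]
  [10] addr=0x1d blk=3 s=1: L1-HIT | VC [13, 11]
  [11] addr=0x6d blk=13 s=1: VC-HIT | VC [3, 11]
  [12] addr=0x6d blk=13 s=1: L1-HIT | VC [3, 11]
  [13] addr=0x5d blk=11 s=1: VC-HIT | VC [3, 13]
  [14] addr=0x6b blk=13 s=1: VC-HIT | VC [3, 11]
  [15] addr=0x5d blk=11 s=1: VC-HIT | VC [3, 13]

MISSES = 3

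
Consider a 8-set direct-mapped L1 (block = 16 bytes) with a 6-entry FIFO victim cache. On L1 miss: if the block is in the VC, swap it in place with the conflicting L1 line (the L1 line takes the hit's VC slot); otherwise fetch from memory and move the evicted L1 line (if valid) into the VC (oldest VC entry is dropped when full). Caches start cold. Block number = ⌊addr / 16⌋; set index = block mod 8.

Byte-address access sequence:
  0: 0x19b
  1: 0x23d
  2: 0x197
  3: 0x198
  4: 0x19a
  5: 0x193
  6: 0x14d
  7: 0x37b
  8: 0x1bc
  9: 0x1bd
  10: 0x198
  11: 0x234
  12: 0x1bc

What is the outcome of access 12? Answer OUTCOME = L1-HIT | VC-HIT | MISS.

#0 0x19b→b25/s1 MISS; vc=[]
#1 0x23d→b35/s3 MISS; vc=[]
#2 0x197→b25/s1 L1-HIT; vc=[]
#3 0x198→b25/s1 L1-HIT; vc=[]
#4 0x19a→b25/s1 L1-HIT; vc=[]
#5 0x193→b25/s1 L1-HIT; vc=[]
#6 0x14d→b20/s4 MISS; vc=[]
#7 0x37b→b55/s7 MISS; vc=[]
#8 0x1bc→b27/s3 MISS; vc=[35]
#9 0x1bd→b27/s3 L1-HIT; vc=[35]
#10 0x198→b25/s1 L1-HIT; vc=[35]
#11 0x234→b35/s3 VC-HIT; vc=[27]
#12 0x1bc→b27/s3 VC-HIT; vc=[35]

OUTCOME = VC-HIT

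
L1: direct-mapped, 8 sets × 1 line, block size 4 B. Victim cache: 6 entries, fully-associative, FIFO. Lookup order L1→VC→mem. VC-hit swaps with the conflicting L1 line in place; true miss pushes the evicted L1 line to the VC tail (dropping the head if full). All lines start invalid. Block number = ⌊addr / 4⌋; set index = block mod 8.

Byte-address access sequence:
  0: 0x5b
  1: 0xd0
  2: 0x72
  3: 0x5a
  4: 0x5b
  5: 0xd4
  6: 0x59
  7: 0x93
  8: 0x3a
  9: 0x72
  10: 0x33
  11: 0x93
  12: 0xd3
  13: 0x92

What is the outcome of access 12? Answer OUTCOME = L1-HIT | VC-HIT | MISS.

0: 0x5b (blk 22, set 6) → MISS  vc=[]
1: 0xd0 (blk 52, set 4) → MISS  vc=[]
2: 0x72 (blk 28, set 4) → MISS  vc=[52]
3: 0x5a (blk 22, set 6) → L1-HIT  vc=[52]
4: 0x5b (blk 22, set 6) → L1-HIT  vc=[52]
5: 0xd4 (blk 53, set 5) → MISS  vc=[52]
6: 0x59 (blk 22, set 6) → L1-HIT  vc=[52]
7: 0x93 (blk 36, set 4) → MISS  vc=[52, 28]
8: 0x3a (blk 14, set 6) → MISS  vc=[52, 28, 22]
9: 0x72 (blk 28, set 4) → VC-HIT  vc=[52, 36, 22]
10: 0x33 (blk 12, set 4) → MISS  vc=[52, 36, 22, 28]
11: 0x93 (blk 36, set 4) → VC-HIT  vc=[52, 12, 22, 28]
12: 0xd3 (blk 52, set 4) → VC-HIT  vc=[36, 12, 22, 28]
13: 0x92 (blk 36, set 4) → VC-HIT  vc=[52, 12, 22, 28]

OUTCOME = VC-HIT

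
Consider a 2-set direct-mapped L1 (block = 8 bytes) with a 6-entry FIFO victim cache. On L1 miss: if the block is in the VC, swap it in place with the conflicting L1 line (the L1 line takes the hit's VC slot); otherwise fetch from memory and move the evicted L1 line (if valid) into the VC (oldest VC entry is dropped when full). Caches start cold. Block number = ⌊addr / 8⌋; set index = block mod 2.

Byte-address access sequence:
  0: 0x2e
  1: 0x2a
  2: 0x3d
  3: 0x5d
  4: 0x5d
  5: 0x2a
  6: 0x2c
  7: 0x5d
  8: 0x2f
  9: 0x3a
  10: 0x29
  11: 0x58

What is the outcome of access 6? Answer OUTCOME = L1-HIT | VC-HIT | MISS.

OUTCOME = L1-HIT

  [0] addr=0x2e blk=5 s=1: MISS | VC []
  [1] addr=0x2a blk=5 s=1: L1-HIT | VC []
  [2] addr=0x3d blk=7 s=1: MISS | VC [5]
  [3] addr=0x5d blk=11 s=1: MISS | VC [5, 7]
  [4] addr=0x5d blk=11 s=1: L1-HIT | VC [5, 7]
  [5] addr=0x2a blk=5 s=1: VC-HIT | VC [11, 7]
  [6] addr=0x2c blk=5 s=1: L1-HIT | VC [11, 7]
  [7] addr=0x5d blk=11 s=1: VC-HIT | VC [5, 7]
  [8] addr=0x2f blk=5 s=1: VC-HIT | VC [11, 7]
  [9] addr=0x3a blk=7 s=1: VC-HIT | VC [11, 5]
  [10] addr=0x29 blk=5 s=1: VC-HIT | VC [11, 7]
  [11] addr=0x58 blk=11 s=1: VC-HIT | VC [5, 7]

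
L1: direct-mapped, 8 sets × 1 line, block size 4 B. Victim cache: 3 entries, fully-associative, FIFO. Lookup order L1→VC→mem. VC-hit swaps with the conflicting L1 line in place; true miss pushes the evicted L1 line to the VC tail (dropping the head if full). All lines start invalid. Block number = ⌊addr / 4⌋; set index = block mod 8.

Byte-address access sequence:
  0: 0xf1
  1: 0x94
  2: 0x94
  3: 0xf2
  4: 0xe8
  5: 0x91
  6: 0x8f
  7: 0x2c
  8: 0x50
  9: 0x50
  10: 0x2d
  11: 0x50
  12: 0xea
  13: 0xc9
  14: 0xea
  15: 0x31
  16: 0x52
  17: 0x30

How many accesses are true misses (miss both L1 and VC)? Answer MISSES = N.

  [0] addr=0xf1 blk=60 s=4: MISS | VC []
  [1] addr=0x94 blk=37 s=5: MISS | VC []
  [2] addr=0x94 blk=37 s=5: L1-HIT | VC []
  [3] addr=0xf2 blk=60 s=4: L1-HIT | VC []
  [4] addr=0xe8 blk=58 s=2: MISS | VC []
  [5] addr=0x91 blk=36 s=4: MISS | VC [60]
  [6] addr=0x8f blk=35 s=3: MISS | VC [60]
  [7] addr=0x2c blk=11 s=3: MISS | VC [60, 35]
  [8] addr=0x50 blk=20 s=4: MISS | VC [60, 35, 36]
  [9] addr=0x50 blk=20 s=4: L1-HIT | VC [60, 35, 36]
  [10] addr=0x2d blk=11 s=3: L1-HIT | VC [60, 35, 36]
  [11] addr=0x50 blk=20 s=4: L1-HIT | VC [60, 35, 36]
  [12] addr=0xea blk=58 s=2: L1-HIT | VC [60, 35, 36]
  [13] addr=0xc9 blk=50 s=2: MISS | VC [35, 36, 58]
  [14] addr=0xea blk=58 s=2: VC-HIT | VC [35, 36, 50]
  [15] addr=0x31 blk=12 s=4: MISS | VC [36, 50, 20]
  [16] addr=0x52 blk=20 s=4: VC-HIT | VC [36, 50, 12]
  [17] addr=0x30 blk=12 s=4: VC-HIT | VC [36, 50, 20]

MISSES = 9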